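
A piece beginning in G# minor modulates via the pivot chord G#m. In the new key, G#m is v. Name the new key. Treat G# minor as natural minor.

C# minor

The numeral v denotes a minor triad on scale degree 5. With G# on degree 5, the tonic of the new key is C#.
Degree 5 carries a minor triad in natural-minor keys, so the destination is C# minor.
Check: the diatonic triads of C# minor (natural minor) are C#m (i), D#dim (ii°), E (III), F#m (iv), G#m (v), A (VI), B (VII) — G#m is indeed v.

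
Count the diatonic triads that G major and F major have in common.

2

Diatonic triads of G major: G major (I), A minor (ii), B minor (iii), C major (IV), D major (V), E minor (vi), F# diminished (vii°).
Diatonic triads of F major: F major (I), G minor (ii), A minor (iii), Bb major (IV), C major (V), D minor (vi), E diminished (vii°).
Matching root and quality in both lists: A minor, C major.
That gives 2 common triads.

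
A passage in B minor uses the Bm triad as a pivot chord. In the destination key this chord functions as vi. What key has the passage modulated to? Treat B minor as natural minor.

D major

The numeral vi denotes a minor triad on scale degree 6. With B on degree 6, the tonic of the new key is D.
Degree 6 carries a minor triad in major keys, so the destination is D major.
Check: the diatonic triads of D major are D (I), Em (ii), F♯m (iii), G (IV), A (V), Bm (vi), C♯dim (vii°) — Bm is indeed vi.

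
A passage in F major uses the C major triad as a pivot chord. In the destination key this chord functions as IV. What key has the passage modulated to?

The numeral IV denotes a major triad on scale degree 4. With C on degree 4, the tonic of the new key is G.
Degree 4 carries a major triad in major keys, so the destination is G major.
Check: the diatonic triads of G major are G (I), Am (ii), Bm (iii), C (IV), D (V), Em (vi), F#dim (vii°) — C major is indeed IV.

G major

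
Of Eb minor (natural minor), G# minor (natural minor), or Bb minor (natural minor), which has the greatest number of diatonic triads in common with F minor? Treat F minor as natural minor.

Triads of F minor (natural minor): Fm (i), Gdim (ii°), Ab (III), Bbm (iv), Cm (v), Db (VI), Eb (VII).
Eb minor (natural minor) shares 2: Bbm, Db.
G# minor (natural minor) shares 0: none.
Bb minor (natural minor) shares 4: Fm, Ab, Bbm, Db.
The most common triads (4) are shared with Bb minor.

Bb minor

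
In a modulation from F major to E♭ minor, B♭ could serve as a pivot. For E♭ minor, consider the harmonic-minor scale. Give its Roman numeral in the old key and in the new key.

IV in F major; V in E♭ minor

The scale of F major is F G A B♭ C D E; B♭ is degree 4, and the triad built there (B♭-D-F) is major, so it is IV.
The scale of E♭ minor (harmonic minor) is E♭ F G♭ A♭ B♭ C♭ D; B♭ is degree 5, and the triad built there (B♭-D-F) is major, so it is V.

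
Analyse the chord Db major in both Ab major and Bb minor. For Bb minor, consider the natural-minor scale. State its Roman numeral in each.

The scale of Ab major is Ab Bb C Db Eb F G; Db is degree 4, and the triad built there (Db-F-Ab) is major, so it is IV.
The scale of Bb minor (natural minor) is Bb C Db Eb F Gb Ab; Db is degree 3, and the triad built there (Db-F-Ab) is major, so it is III.

IV in Ab major; III in Bb minor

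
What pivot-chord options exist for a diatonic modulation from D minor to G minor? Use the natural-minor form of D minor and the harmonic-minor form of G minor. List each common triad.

Gm

Triads in D minor (natural minor): D minor (i), E diminished (ii°), F major (III), G minor (iv), A minor (v), Bb major (VI), C major (VII).
Triads in G minor (harmonic minor): G minor (i), A diminished (ii°), Bb augmented (III+), C minor (iv), D major (V), Eb major (VI), F# diminished (vii°).
Shared triads with their functions: G minor (iv in D minor, i in G minor).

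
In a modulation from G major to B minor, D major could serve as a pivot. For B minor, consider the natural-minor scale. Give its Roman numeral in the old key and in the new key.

V in G major; III in B minor

The scale of G major is G A B C D E F#; D is degree 5, and the triad built there (D-F#-A) is major, so it is V.
The scale of B minor (natural minor) is B C# D E F# G A; D is degree 3, and the triad built there (D-F#-A) is major, so it is III.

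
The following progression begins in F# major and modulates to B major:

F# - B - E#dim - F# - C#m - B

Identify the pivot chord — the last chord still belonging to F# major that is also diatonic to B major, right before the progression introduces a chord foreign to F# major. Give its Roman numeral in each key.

Chords diatonic to F# major: F#, G#m, A#m, B, C#, D#m, E#dim.
Reading the progression, the first chord not in that set is C#m, so the modulation leaves F# major there.
The chord immediately before C#m is F#, which is diatonic to both keys: I in F# major and V in B major.

F# — I in F# major, V in B major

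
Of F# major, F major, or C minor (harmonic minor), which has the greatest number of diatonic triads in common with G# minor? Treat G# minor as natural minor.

F# major

Triads of G# minor (natural minor): G# minor (i), A# diminished (ii°), B major (III), C# minor (iv), D# minor (v), E major (VI), F# major (VII).
F# major shares 4: G#m, B, D#m, F#.
F major shares 0: none.
C minor (harmonic minor) shares 0: none.
The most common triads (4) are shared with F# major.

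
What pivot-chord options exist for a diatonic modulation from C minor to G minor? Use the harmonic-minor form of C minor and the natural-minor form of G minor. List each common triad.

Triads in C minor (harmonic minor): Cm (i), Ddim (ii°), Ebaug (III+), Fm (iv), G (V), Ab (VI), Bdim (vii°).
Triads in G minor (natural minor): Gm (i), Adim (ii°), Bb (III), Cm (iv), Dm (v), Eb (VI), F (VII).
Shared triads with their functions: Cm (i in C minor, iv in G minor).

Cm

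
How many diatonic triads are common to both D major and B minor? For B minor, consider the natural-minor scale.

7

Diatonic triads of D major: D major (I), E minor (ii), F# minor (iii), G major (IV), A major (V), B minor (vi), C# diminished (vii°).
Diatonic triads of B minor (natural minor): B minor (i), C# diminished (ii°), D major (III), E minor (iv), F# minor (v), G major (VI), A major (VII).
Matching root and quality in both lists: D major, E minor, F# minor, G major, A major, B minor, C# diminished.
That gives 7 common triads.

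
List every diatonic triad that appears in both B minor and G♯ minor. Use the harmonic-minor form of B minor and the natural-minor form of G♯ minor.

Triads in B minor (harmonic minor): Bm (i), C♯dim (ii°), Daug (III+), Em (iv), F♯ (V), G (VI), A♯dim (vii°).
Triads in G♯ minor (natural minor): G♯m (i), A♯dim (ii°), B (III), C♯m (iv), D♯m (v), E (VI), F♯ (VII).
Shared triads with their functions: F♯ (V in B minor, VII in G♯ minor); A♯dim (vii° in B minor, ii° in G♯ minor).

F♯, A♯dim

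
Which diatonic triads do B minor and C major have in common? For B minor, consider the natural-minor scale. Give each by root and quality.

Em, G

Triads in B minor (natural minor): Bm (i), C#dim (ii°), D (III), Em (iv), F#m (v), G (VI), A (VII).
Triads in C major: C (I), Dm (ii), Em (iii), F (IV), G (V), Am (vi), Bdim (vii°).
Shared triads with their functions: Em (iv in B minor, iii in C major); G (VI in B minor, V in C major).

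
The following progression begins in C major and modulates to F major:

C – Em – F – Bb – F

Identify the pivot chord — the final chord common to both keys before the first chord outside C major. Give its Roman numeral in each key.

Chords diatonic to C major: C, Dm, Em, F, G, Am, Bdim.
Reading the progression, the first chord not in that set is Bb, so the modulation leaves C major there.
The chord immediately before Bb is F, which is diatonic to both keys: IV in C major and I in F major.

F — IV in C major, I in F major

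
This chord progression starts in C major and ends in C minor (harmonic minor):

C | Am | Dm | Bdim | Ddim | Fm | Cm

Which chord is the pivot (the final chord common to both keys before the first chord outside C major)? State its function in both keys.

Bdim — vii° in C major, vii° in C minor

Chords diatonic to C major: C, Dm, Em, F, G, Am, Bdim.
Reading the progression, the first chord not in that set is Ddim, so the modulation leaves C major there.
The chord immediately before Ddim is Bdim, which is diatonic to both keys: vii° in C major and vii° in C minor.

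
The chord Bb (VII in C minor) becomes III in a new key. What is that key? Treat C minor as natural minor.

G minor

The numeral III denotes a major triad on scale degree 3. With Bb on degree 3, the tonic of the new key is G.
Degree 3 carries a major triad in natural-minor keys, so the destination is G minor.
Check: the diatonic triads of G minor (natural minor) are Gm (i), Adim (ii°), Bb (III), Cm (iv), Dm (v), Eb (VI), F (VII) — Bb is indeed III.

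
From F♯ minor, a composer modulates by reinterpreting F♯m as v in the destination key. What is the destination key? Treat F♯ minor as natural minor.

B minor

The numeral v denotes a minor triad on scale degree 5. With F♯ on degree 5, the tonic of the new key is B.
Degree 5 carries a minor triad in natural-minor keys, so the destination is B minor.
Check: the diatonic triads of B minor (natural minor) are Bm (i), C♯dim (ii°), D (III), Em (iv), F♯m (v), G (VI), A (VII) — F♯m is indeed v.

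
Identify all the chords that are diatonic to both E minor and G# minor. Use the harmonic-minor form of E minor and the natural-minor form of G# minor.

Triads in E minor (harmonic minor): E minor (i), F# diminished (ii°), G augmented (III+), A minor (iv), B major (V), C major (VI), D# diminished (vii°).
Triads in G# minor (natural minor): G# minor (i), A# diminished (ii°), B major (III), C# minor (iv), D# minor (v), E major (VI), F# major (VII).
Shared triads with their functions: B major (V in E minor, III in G# minor).

B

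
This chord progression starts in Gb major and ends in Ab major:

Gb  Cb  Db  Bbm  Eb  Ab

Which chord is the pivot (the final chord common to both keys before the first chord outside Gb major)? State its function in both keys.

Bbm — iii in Gb major, ii in Ab major

Chords diatonic to Gb major: Gb, Abm, Bbm, Cb, Db, Ebm, Fdim.
Reading the progression, the first chord not in that set is Eb, so the modulation leaves Gb major there.
The chord immediately before Eb is Bbm, which is diatonic to both keys: iii in Gb major and ii in Ab major.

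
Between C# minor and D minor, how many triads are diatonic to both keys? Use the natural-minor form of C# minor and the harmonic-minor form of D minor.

1

Diatonic triads of C# minor (natural minor): C#m (i), D#dim (ii°), E (III), F#m (iv), G#m (v), A (VI), B (VII).
Diatonic triads of D minor (harmonic minor): Dm (i), Edim (ii°), Faug (III+), Gm (iv), A (V), Bb (VI), C#dim (vii°).
Matching root and quality in both lists: A.
That gives 1 common triad.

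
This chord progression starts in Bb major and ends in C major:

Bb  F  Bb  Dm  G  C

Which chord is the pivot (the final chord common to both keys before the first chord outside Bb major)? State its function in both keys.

Dm — iii in Bb major, ii in C major

Chords diatonic to Bb major: Bb, Cm, Dm, Eb, F, Gm, Adim.
Reading the progression, the first chord not in that set is G, so the modulation leaves Bb major there.
The chord immediately before G is Dm, which is diatonic to both keys: iii in Bb major and ii in C major.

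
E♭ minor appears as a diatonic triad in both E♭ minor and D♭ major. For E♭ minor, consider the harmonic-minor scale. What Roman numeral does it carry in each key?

i in E♭ minor; ii in D♭ major

The scale of E♭ minor (harmonic minor) is E♭ F G♭ A♭ B♭ C♭ D; E♭ is degree 1, and the triad built there (E♭-G♭-B♭) is minor, so it is i.
The scale of D♭ major is D♭ E♭ F G♭ A♭ B♭ C; E♭ is degree 2, and the triad built there (E♭-G♭-B♭) is minor, so it is ii.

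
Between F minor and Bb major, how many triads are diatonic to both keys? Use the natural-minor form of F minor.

2

Diatonic triads of F minor (natural minor): F minor (i), G diminished (ii°), Ab major (III), Bb minor (iv), C minor (v), Db major (VI), Eb major (VII).
Diatonic triads of Bb major: Bb major (I), C minor (ii), D minor (iii), Eb major (IV), F major (V), G minor (vi), A diminished (vii°).
Matching root and quality in both lists: C minor, Eb major.
That gives 2 common triads.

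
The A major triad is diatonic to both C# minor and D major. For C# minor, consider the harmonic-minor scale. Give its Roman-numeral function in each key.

The scale of C# minor (harmonic minor) is C# D# E F# G# A B#; A is degree 6, and the triad built there (A-C#-E) is major, so it is VI.
The scale of D major is D E F# G A B C#; A is degree 5, and the triad built there (A-C#-E) is major, so it is V.

VI in C# minor; V in D major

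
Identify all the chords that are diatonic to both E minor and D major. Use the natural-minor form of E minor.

Triads in E minor (natural minor): E minor (i), F# diminished (ii°), G major (III), A minor (iv), B minor (v), C major (VI), D major (VII).
Triads in D major: D major (I), E minor (ii), F# minor (iii), G major (IV), A major (V), B minor (vi), C# diminished (vii°).
Shared triads with their functions: E minor (i in E minor, ii in D major); G major (III in E minor, IV in D major); B minor (v in E minor, vi in D major); D major (VII in E minor, I in D major).

Em, G, Bm, D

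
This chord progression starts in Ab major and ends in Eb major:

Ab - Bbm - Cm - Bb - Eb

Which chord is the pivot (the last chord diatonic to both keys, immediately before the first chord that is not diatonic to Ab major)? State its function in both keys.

Chords diatonic to Ab major: Ab, Bbm, Cm, Db, Eb, Fm, Gdim.
Reading the progression, the first chord not in that set is Bb, so the modulation leaves Ab major there.
The chord immediately before Bb is Cm, which is diatonic to both keys: iii in Ab major and vi in Eb major.

Cm — iii in Ab major, vi in Eb major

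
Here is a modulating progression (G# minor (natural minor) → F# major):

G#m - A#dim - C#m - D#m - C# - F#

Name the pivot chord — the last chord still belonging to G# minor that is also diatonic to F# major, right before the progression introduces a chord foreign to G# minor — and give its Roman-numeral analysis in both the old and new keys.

Chords diatonic to G# minor: G#m, A#dim, B, C#m, D#m, E, F#.
Reading the progression, the first chord not in that set is C#, so the modulation leaves G# minor there.
The chord immediately before C# is D#m, which is diatonic to both keys: v in G# minor and vi in F# major.

D#m — v in G# minor, vi in F# major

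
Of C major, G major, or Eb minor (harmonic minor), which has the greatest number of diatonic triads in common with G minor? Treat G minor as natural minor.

Triads of G minor (natural minor): G minor (i), A diminished (ii°), Bb major (III), C minor (iv), D minor (v), Eb major (VI), F major (VII).
C major shares 2: Dm, F.
G major shares 0: none.
Eb minor (harmonic minor) shares 1: Bb.
The most common triads (2) are shared with C major.

C major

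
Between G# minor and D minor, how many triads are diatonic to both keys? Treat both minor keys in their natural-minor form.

0

Diatonic triads of G# minor (natural minor): G#m (i), A#dim (ii°), B (III), C#m (iv), D#m (v), E (VI), F# (VII).
Diatonic triads of D minor (natural minor): Dm (i), Edim (ii°), F (III), Gm (iv), Am (v), Bb (VI), C (VII).
No triad has the same root and quality in both keys.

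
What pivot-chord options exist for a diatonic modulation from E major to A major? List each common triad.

E, F♯m, A, C♯m

Triads in E major: E (I), F♯m (ii), G♯m (iii), A (IV), B (V), C♯m (vi), D♯dim (vii°).
Triads in A major: A (I), Bm (ii), C♯m (iii), D (IV), E (V), F♯m (vi), G♯dim (vii°).
Shared triads with their functions: E (I in E major, V in A major); F♯m (ii in E major, vi in A major); A (IV in E major, I in A major); C♯m (vi in E major, iii in A major).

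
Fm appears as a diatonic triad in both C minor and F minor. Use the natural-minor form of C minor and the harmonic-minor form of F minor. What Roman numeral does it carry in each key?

The scale of C minor (natural minor) is C D Eb F G Ab Bb; F is degree 4, and the triad built there (F-Ab-C) is minor, so it is iv.
The scale of F minor (harmonic minor) is F G Ab Bb C Db E; F is degree 1, and the triad built there (F-Ab-C) is minor, so it is i.

iv in C minor; i in F minor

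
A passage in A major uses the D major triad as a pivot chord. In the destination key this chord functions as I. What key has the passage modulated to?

The numeral I denotes a major triad on scale degree 1. With D on degree 1, the tonic of the new key is D.
Degree 1 carries a major triad in major keys, so the destination is D major.
Check: the diatonic triads of D major are D (I), Em (ii), F#m (iii), G (IV), A (V), Bm (vi), C#dim (vii°) — D major is indeed I.

D major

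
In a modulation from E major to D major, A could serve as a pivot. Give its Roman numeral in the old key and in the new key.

IV in E major; V in D major

The scale of E major is E F# G# A B C# D#; A is degree 4, and the triad built there (A-C#-E) is major, so it is IV.
The scale of D major is D E F# G A B C#; A is degree 5, and the triad built there (A-C#-E) is major, so it is V.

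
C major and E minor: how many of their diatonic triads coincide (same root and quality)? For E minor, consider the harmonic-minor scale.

Diatonic triads of C major: C (I), Dm (ii), Em (iii), F (IV), G (V), Am (vi), Bdim (vii°).
Diatonic triads of E minor (harmonic minor): Em (i), F♯dim (ii°), Gaug (III+), Am (iv), B (V), C (VI), D♯dim (vii°).
Matching root and quality in both lists: C, Em, Am.
That gives 3 common triads.

3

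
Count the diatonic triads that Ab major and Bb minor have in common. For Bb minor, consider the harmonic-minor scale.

1

Diatonic triads of Ab major: Ab (I), Bbm (ii), Cm (iii), Db (IV), Eb (V), Fm (vi), Gdim (vii°).
Diatonic triads of Bb minor (harmonic minor): Bbm (i), Cdim (ii°), Dbaug (III+), Ebm (iv), F (V), Gb (VI), Adim (vii°).
Matching root and quality in both lists: Bbm.
That gives 1 common triad.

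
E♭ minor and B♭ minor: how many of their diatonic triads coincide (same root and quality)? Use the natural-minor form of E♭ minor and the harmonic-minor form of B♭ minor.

3

Diatonic triads of E♭ minor (natural minor): E♭ minor (i), F diminished (ii°), G♭ major (III), A♭ minor (iv), B♭ minor (v), C♭ major (VI), D♭ major (VII).
Diatonic triads of B♭ minor (harmonic minor): B♭ minor (i), C diminished (ii°), D♭ augmented (III+), E♭ minor (iv), F major (V), G♭ major (VI), A diminished (vii°).
Matching root and quality in both lists: E♭ minor, G♭ major, B♭ minor.
That gives 3 common triads.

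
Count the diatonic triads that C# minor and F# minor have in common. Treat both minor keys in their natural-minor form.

4

Diatonic triads of C# minor (natural minor): C#m (i), D#dim (ii°), E (III), F#m (iv), G#m (v), A (VI), B (VII).
Diatonic triads of F# minor (natural minor): F#m (i), G#dim (ii°), A (III), Bm (iv), C#m (v), D (VI), E (VII).
Matching root and quality in both lists: C#m, E, F#m, A.
That gives 4 common triads.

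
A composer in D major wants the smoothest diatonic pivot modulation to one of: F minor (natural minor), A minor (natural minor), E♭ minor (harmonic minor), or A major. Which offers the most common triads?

Triads of D major: D major (I), E minor (ii), F♯ minor (iii), G major (IV), A major (V), B minor (vi), C♯ diminished (vii°).
F minor (natural minor) shares 0: none.
A minor (natural minor) shares 2: Em, G.
E♭ minor (harmonic minor) shares 0: none.
A major shares 4: D, F♯m, A, Bm.
The most common triads (4) are shared with A major.

A major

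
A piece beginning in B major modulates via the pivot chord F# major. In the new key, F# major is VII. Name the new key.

G# minor

The numeral VII denotes a major triad on scale degree 7. With F# on degree 7, the tonic of the new key is G#.
Degree 7 carries a major triad in natural-minor keys, so the destination is G# minor.
Check: the diatonic triads of G# minor (natural minor) are G#m (i), A#dim (ii°), B (III), C#m (iv), D#m (v), E (VI), F# (VII) — F# major is indeed VII.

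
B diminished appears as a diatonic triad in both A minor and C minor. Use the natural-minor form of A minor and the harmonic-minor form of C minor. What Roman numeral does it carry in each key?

ii° in A minor; vii° in C minor

The scale of A minor (natural minor) is A B C D E F G; B is degree 2, and the triad built there (B-D-F) is diminished, so it is ii°.
The scale of C minor (harmonic minor) is C D E♭ F G A♭ B; B is degree 7, and the triad built there (B-D-F) is diminished, so it is vii°.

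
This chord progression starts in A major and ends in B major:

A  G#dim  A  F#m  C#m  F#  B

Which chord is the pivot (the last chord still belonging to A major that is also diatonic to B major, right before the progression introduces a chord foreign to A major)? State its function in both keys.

Chords diatonic to A major: A, Bm, C#m, D, E, F#m, G#dim.
Reading the progression, the first chord not in that set is F#, so the modulation leaves A major there.
The chord immediately before F# is C#m, which is diatonic to both keys: iii in A major and ii in B major.

C#m — iii in A major, ii in B major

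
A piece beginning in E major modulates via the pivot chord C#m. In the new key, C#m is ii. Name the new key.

B major

The numeral ii denotes a minor triad on scale degree 2. With C# on degree 2, the tonic of the new key is B.
Degree 2 carries a minor triad in major keys, so the destination is B major.
Check: the diatonic triads of B major are B (I), C#m (ii), D#m (iii), E (IV), F# (V), G#m (vi), A#dim (vii°) — C#m is indeed ii.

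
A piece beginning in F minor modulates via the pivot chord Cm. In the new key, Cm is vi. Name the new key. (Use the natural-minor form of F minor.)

Eb major

The numeral vi denotes a minor triad on scale degree 6. With C on degree 6, the tonic of the new key is Eb.
Degree 6 carries a minor triad in major keys, so the destination is Eb major.
Check: the diatonic triads of Eb major are Eb (I), Fm (ii), Gm (iii), Ab (IV), Bb (V), Cm (vi), Ddim (vii°) — Cm is indeed vi.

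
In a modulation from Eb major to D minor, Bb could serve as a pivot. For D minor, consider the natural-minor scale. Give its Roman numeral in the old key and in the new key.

V in Eb major; VI in D minor

The scale of Eb major is Eb F G Ab Bb C D; Bb is degree 5, and the triad built there (Bb-D-F) is major, so it is V.
The scale of D minor (natural minor) is D E F G A Bb C; Bb is degree 6, and the triad built there (Bb-D-F) is major, so it is VI.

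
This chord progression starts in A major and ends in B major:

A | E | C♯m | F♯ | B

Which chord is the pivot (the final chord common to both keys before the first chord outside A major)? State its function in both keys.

C♯m — iii in A major, ii in B major

Chords diatonic to A major: A, Bm, C♯m, D, E, F♯m, G♯dim.
Reading the progression, the first chord not in that set is F♯, so the modulation leaves A major there.
The chord immediately before F♯ is C♯m, which is diatonic to both keys: iii in A major and ii in B major.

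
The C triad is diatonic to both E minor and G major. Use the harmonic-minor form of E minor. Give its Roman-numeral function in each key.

VI in E minor; IV in G major

The scale of E minor (harmonic minor) is E F# G A B C D#; C is degree 6, and the triad built there (C-E-G) is major, so it is VI.
The scale of G major is G A B C D E F#; C is degree 4, and the triad built there (C-E-G) is major, so it is IV.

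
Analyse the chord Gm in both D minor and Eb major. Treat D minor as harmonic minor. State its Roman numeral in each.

iv in D minor; iii in Eb major

The scale of D minor (harmonic minor) is D E F G A Bb C#; G is degree 4, and the triad built there (G-Bb-D) is minor, so it is iv.
The scale of Eb major is Eb F G Ab Bb C D; G is degree 3, and the triad built there (G-Bb-D) is minor, so it is iii.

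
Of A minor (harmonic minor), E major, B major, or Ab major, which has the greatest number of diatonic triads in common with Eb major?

Ab major

Triads of Eb major: Eb major (I), F minor (ii), G minor (iii), Ab major (IV), Bb major (V), C minor (vi), D diminished (vii°).
A minor (harmonic minor) shares 0: none.
E major shares 0: none.
B major shares 0: none.
Ab major shares 4: Eb, Fm, Ab, Cm.
The most common triads (4) are shared with Ab major.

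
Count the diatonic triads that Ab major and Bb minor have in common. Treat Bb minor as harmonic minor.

1

Diatonic triads of Ab major: Ab (I), Bbm (ii), Cm (iii), Db (IV), Eb (V), Fm (vi), Gdim (vii°).
Diatonic triads of Bb minor (harmonic minor): Bbm (i), Cdim (ii°), Dbaug (III+), Ebm (iv), F (V), Gb (VI), Adim (vii°).
Matching root and quality in both lists: Bbm.
That gives 1 common triad.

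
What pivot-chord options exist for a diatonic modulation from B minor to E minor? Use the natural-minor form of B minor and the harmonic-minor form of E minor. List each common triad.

Triads in B minor (natural minor): B minor (i), C# diminished (ii°), D major (III), E minor (iv), F# minor (v), G major (VI), A major (VII).
Triads in E minor (harmonic minor): E minor (i), F# diminished (ii°), G augmented (III+), A minor (iv), B major (V), C major (VI), D# diminished (vii°).
Shared triads with their functions: E minor (iv in B minor, i in E minor).

Em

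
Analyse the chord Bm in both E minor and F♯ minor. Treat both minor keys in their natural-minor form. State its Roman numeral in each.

The scale of E minor (natural minor) is E F♯ G A B C D; B is degree 5, and the triad built there (B-D-F♯) is minor, so it is v.
The scale of F♯ minor (natural minor) is F♯ G♯ A B C♯ D E; B is degree 4, and the triad built there (B-D-F♯) is minor, so it is iv.

v in E minor; iv in F♯ minor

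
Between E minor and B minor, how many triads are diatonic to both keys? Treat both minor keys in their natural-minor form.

Diatonic triads of E minor (natural minor): Em (i), F#dim (ii°), G (III), Am (iv), Bm (v), C (VI), D (VII).
Diatonic triads of B minor (natural minor): Bm (i), C#dim (ii°), D (III), Em (iv), F#m (v), G (VI), A (VII).
Matching root and quality in both lists: Em, G, Bm, D.
That gives 4 common triads.

4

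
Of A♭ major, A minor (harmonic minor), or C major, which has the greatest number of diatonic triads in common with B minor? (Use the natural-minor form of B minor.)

C major

Triads of B minor (natural minor): Bm (i), C♯dim (ii°), D (III), Em (iv), F♯m (v), G (VI), A (VII).
A♭ major shares 0: none.
A minor (harmonic minor) shares 0: none.
C major shares 2: Em, G.
The most common triads (2) are shared with C major.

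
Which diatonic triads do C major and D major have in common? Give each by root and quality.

Em, G

Triads in C major: C (I), Dm (ii), Em (iii), F (IV), G (V), Am (vi), Bdim (vii°).
Triads in D major: D (I), Em (ii), F#m (iii), G (IV), A (V), Bm (vi), C#dim (vii°).
Shared triads with their functions: Em (iii in C major, ii in D major); G (V in C major, IV in D major).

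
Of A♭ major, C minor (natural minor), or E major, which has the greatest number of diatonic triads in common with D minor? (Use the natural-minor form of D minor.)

C minor

Triads of D minor (natural minor): D minor (i), E diminished (ii°), F major (III), G minor (iv), A minor (v), B♭ major (VI), C major (VII).
A♭ major shares 0: none.
C minor (natural minor) shares 2: Gm, B♭.
E major shares 0: none.
The most common triads (2) are shared with C minor.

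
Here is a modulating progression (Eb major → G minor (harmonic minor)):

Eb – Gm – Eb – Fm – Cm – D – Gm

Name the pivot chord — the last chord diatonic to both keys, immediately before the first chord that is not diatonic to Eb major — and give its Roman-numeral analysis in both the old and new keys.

Chords diatonic to Eb major: Eb, Fm, Gm, Ab, Bb, Cm, Ddim.
Reading the progression, the first chord not in that set is D, so the modulation leaves Eb major there.
The chord immediately before D is Cm, which is diatonic to both keys: vi in Eb major and iv in G minor.

Cm — vi in Eb major, iv in G minor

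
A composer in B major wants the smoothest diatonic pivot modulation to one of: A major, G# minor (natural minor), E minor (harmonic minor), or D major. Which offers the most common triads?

G# minor

Triads of B major: B (I), C#m (ii), D#m (iii), E (IV), F# (V), G#m (vi), A#dim (vii°).
A major shares 2: C#m, E.
G# minor (natural minor) shares 7: B, C#m, D#m, E, F#, G#m, A#dim.
E minor (harmonic minor) shares 1: B.
D major shares 0: none.
The most common triads (7) are shared with G# minor.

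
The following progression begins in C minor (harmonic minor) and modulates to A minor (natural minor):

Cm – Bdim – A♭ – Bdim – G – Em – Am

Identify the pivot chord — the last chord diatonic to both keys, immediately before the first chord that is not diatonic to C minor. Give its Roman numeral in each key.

Chords diatonic to C minor: Cm, Ddim, E♭aug, Fm, G, A♭, Bdim.
Reading the progression, the first chord not in that set is Em, so the modulation leaves C minor there.
The chord immediately before Em is G, which is diatonic to both keys: V in C minor and VII in A minor.

G — V in C minor, VII in A minor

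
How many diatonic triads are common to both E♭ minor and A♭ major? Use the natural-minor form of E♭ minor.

2

Diatonic triads of E♭ minor (natural minor): E♭ minor (i), F diminished (ii°), G♭ major (III), A♭ minor (iv), B♭ minor (v), C♭ major (VI), D♭ major (VII).
Diatonic triads of A♭ major: A♭ major (I), B♭ minor (ii), C minor (iii), D♭ major (IV), E♭ major (V), F minor (vi), G diminished (vii°).
Matching root and quality in both lists: B♭ minor, D♭ major.
That gives 2 common triads.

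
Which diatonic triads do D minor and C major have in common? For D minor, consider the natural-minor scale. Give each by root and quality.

Dm, F, Am, C

Triads in D minor (natural minor): Dm (i), Edim (ii°), F (III), Gm (iv), Am (v), Bb (VI), C (VII).
Triads in C major: C (I), Dm (ii), Em (iii), F (IV), G (V), Am (vi), Bdim (vii°).
Shared triads with their functions: Dm (i in D minor, ii in C major); F (III in D minor, IV in C major); Am (v in D minor, vi in C major); C (VII in D minor, I in C major).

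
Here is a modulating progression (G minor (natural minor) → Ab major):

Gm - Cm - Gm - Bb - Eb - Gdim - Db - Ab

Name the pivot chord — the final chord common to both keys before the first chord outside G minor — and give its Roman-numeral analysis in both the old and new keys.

Chords diatonic to G minor: Gm, Adim, Bb, Cm, Dm, Eb, F.
Reading the progression, the first chord not in that set is Gdim, so the modulation leaves G minor there.
The chord immediately before Gdim is Eb, which is diatonic to both keys: VI in G minor and V in Ab major.

Eb — VI in G minor, V in Ab major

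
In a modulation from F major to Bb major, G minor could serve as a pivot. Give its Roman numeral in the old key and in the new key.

ii in F major; vi in Bb major

The scale of F major is F G A Bb C D E; G is degree 2, and the triad built there (G-Bb-D) is minor, so it is ii.
The scale of Bb major is Bb C D Eb F G A; G is degree 6, and the triad built there (G-Bb-D) is minor, so it is vi.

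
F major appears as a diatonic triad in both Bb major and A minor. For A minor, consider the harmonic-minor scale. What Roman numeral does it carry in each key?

V in Bb major; VI in A minor

The scale of Bb major is Bb C D Eb F G A; F is degree 5, and the triad built there (F-A-C) is major, so it is V.
The scale of A minor (harmonic minor) is A B C D E F G#; F is degree 6, and the triad built there (F-A-C) is major, so it is VI.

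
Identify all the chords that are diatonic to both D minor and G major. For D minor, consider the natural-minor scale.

Am, C

Triads in D minor (natural minor): Dm (i), Edim (ii°), F (III), Gm (iv), Am (v), Bb (VI), C (VII).
Triads in G major: G (I), Am (ii), Bm (iii), C (IV), D (V), Em (vi), F#dim (vii°).
Shared triads with their functions: Am (v in D minor, ii in G major); C (VII in D minor, IV in G major).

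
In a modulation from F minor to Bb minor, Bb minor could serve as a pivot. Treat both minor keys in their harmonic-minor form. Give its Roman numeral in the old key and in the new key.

iv in F minor; i in Bb minor

The scale of F minor (harmonic minor) is F G Ab Bb C Db E; Bb is degree 4, and the triad built there (Bb-Db-F) is minor, so it is iv.
The scale of Bb minor (harmonic minor) is Bb C Db Eb F Gb A; Bb is degree 1, and the triad built there (Bb-Db-F) is minor, so it is i.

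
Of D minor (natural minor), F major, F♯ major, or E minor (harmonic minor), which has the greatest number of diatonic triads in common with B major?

F♯ major

Triads of B major: B major (I), C♯ minor (ii), D♯ minor (iii), E major (IV), F♯ major (V), G♯ minor (vi), A♯ diminished (vii°).
D minor (natural minor) shares 0: none.
F major shares 0: none.
F♯ major shares 4: B, D♯m, F♯, G♯m.
E minor (harmonic minor) shares 1: B.
The most common triads (4) are shared with F♯ major.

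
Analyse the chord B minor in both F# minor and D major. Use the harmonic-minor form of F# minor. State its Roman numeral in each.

iv in F# minor; vi in D major

The scale of F# minor (harmonic minor) is F# G# A B C# D E#; B is degree 4, and the triad built there (B-D-F#) is minor, so it is iv.
The scale of D major is D E F# G A B C#; B is degree 6, and the triad built there (B-D-F#) is minor, so it is vi.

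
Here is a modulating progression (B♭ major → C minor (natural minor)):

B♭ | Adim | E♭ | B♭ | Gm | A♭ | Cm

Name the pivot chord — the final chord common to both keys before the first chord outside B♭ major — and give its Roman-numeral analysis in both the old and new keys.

Chords diatonic to B♭ major: B♭, Cm, Dm, E♭, F, Gm, Adim.
Reading the progression, the first chord not in that set is A♭, so the modulation leaves B♭ major there.
The chord immediately before A♭ is Gm, which is diatonic to both keys: vi in B♭ major and v in C minor.

Gm — vi in B♭ major, v in C minor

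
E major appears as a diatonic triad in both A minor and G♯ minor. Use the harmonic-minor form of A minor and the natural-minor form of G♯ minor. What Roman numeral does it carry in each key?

V in A minor; VI in G♯ minor

The scale of A minor (harmonic minor) is A B C D E F G♯; E is degree 5, and the triad built there (E-G♯-B) is major, so it is V.
The scale of G♯ minor (natural minor) is G♯ A♯ B C♯ D♯ E F♯; E is degree 6, and the triad built there (E-G♯-B) is major, so it is VI.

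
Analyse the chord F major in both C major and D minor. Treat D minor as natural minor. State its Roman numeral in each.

IV in C major; III in D minor

The scale of C major is C D E F G A B; F is degree 4, and the triad built there (F-A-C) is major, so it is IV.
The scale of D minor (natural minor) is D E F G A Bb C; F is degree 3, and the triad built there (F-A-C) is major, so it is III.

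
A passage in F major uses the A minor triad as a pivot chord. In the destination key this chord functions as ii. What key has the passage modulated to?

G major

The numeral ii denotes a minor triad on scale degree 2. With A on degree 2, the tonic of the new key is G.
Degree 2 carries a minor triad in major keys, so the destination is G major.
Check: the diatonic triads of G major are G (I), Am (ii), Bm (iii), C (IV), D (V), Em (vi), F#dim (vii°) — A minor is indeed ii.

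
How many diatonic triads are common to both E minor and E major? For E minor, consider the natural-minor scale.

0

Diatonic triads of E minor (natural minor): Em (i), F#dim (ii°), G (III), Am (iv), Bm (v), C (VI), D (VII).
Diatonic triads of E major: E (I), F#m (ii), G#m (iii), A (IV), B (V), C#m (vi), D#dim (vii°).
No triad has the same root and quality in both keys.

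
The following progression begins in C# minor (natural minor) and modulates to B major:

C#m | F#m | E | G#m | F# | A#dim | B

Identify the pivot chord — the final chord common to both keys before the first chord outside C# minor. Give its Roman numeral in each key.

G#m — v in C# minor, vi in B major

Chords diatonic to C# minor: C#m, D#dim, E, F#m, G#m, A, B.
Reading the progression, the first chord not in that set is F#, so the modulation leaves C# minor there.
The chord immediately before F# is G#m, which is diatonic to both keys: v in C# minor and vi in B major.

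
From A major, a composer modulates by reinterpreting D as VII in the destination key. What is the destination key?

E minor

The numeral VII denotes a major triad on scale degree 7. With D on degree 7, the tonic of the new key is E.
Degree 7 carries a major triad in natural-minor keys, so the destination is E minor.
Check: the diatonic triads of E minor (natural minor) are Em (i), F#dim (ii°), G (III), Am (iv), Bm (v), C (VI), D (VII) — D is indeed VII.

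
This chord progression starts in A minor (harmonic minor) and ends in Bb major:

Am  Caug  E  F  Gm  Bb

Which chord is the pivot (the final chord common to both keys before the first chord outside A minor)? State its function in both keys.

F — VI in A minor, V in Bb major

Chords diatonic to A minor: Am, Bdim, Caug, Dm, E, F, G#dim.
Reading the progression, the first chord not in that set is Gm, so the modulation leaves A minor there.
The chord immediately before Gm is F, which is diatonic to both keys: VI in A minor and V in Bb major.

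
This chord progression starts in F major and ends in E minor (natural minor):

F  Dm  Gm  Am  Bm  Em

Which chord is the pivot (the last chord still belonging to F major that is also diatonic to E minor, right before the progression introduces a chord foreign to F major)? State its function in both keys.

Am — iii in F major, iv in E minor

Chords diatonic to F major: F, Gm, Am, Bb, C, Dm, Edim.
Reading the progression, the first chord not in that set is Bm, so the modulation leaves F major there.
The chord immediately before Bm is Am, which is diatonic to both keys: iii in F major and iv in E minor.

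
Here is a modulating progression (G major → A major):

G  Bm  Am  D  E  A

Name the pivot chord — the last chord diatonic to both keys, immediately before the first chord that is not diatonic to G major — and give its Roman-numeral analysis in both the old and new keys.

D — V in G major, IV in A major

Chords diatonic to G major: G, Am, Bm, C, D, Em, F#dim.
Reading the progression, the first chord not in that set is E, so the modulation leaves G major there.
The chord immediately before E is D, which is diatonic to both keys: V in G major and IV in A major.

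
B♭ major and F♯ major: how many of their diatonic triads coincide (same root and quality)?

0

Diatonic triads of B♭ major: B♭ major (I), C minor (ii), D minor (iii), E♭ major (IV), F major (V), G minor (vi), A diminished (vii°).
Diatonic triads of F♯ major: F♯ major (I), G♯ minor (ii), A♯ minor (iii), B major (IV), C♯ major (V), D♯ minor (vi), E♯ diminished (vii°).
No triad has the same root and quality in both keys.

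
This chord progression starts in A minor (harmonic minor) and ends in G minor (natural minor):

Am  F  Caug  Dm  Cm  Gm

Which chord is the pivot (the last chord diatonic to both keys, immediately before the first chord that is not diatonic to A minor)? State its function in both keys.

Dm — iv in A minor, v in G minor

Chords diatonic to A minor: Am, Bdim, Caug, Dm, E, F, G♯dim.
Reading the progression, the first chord not in that set is Cm, so the modulation leaves A minor there.
The chord immediately before Cm is Dm, which is diatonic to both keys: iv in A minor and v in G minor.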